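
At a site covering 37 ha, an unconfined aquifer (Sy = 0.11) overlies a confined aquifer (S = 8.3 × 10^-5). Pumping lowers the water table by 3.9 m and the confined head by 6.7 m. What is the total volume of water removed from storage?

ΔV ≈ 1.59 × 10^5 m³

A = 37 ha = 3.7 × 10^5 m²
Unconfined: ΔV_u = Sy × A × Δh_u = 0.11 × 3.7 × 10^5 × 3.9 = 1.587 × 10^5 m³
Confined: ΔV_c = S × A × Δh_c = 8.3 × 10^-5 × 3.7 × 10^5 × 6.7 = 205.8 m³
Total ΔV = 1.587 × 10^5 + 205.8 = 1.589 × 10^5 m³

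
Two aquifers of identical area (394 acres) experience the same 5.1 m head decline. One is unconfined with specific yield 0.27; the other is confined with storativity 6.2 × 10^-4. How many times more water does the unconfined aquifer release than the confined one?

A = 394 acres = 1.594 × 10^6 m²
Unconfined: ΔV_u = Sy × A × Δh = 0.27 × 1.594 × 10^6 × 5.1 = 2.196 × 10^6 m³
Confined: ΔV_c = S × A × Δh = 6.2 × 10^-4 × 1.594 × 10^6 × 5.1 = 5042 m³
Ratio = ΔV_u / ΔV_c = Sy / S = 0.27 / 6.2 × 10^-4 = 435.5

ΔV_u / ΔV_c ≈ 435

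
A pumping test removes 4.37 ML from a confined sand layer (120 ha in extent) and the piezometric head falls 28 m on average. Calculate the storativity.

S ≈ 1.3 × 10^-4

A = 120 ha = 1.2 × 10^6 m²
ΔV = 4.37 ML = 4370 m³
S = ΔV / (A × Δh) = 4370 m³ / (1.2 × 10^6 m² × 28 m) = 1.301 × 10^-4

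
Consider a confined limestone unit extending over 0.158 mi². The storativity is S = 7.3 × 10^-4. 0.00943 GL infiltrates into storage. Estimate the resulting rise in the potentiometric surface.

Δh ≈ 31.6 m

A = 0.158 mi² = 4.092 × 10^5 m²
ΔV = 0.00943 GL = 9430 m³
Δh = ΔV / (S × A) = 9430 m³ / (7.3 × 10^-4 × 4.092 × 10^5 m²) = 31.57 m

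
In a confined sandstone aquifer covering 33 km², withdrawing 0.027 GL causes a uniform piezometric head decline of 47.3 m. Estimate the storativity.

S ≈ 1.7 × 10^-5

A = 33 km² = 3.3 × 10^7 m²
ΔV = 0.027 GL = 27000 m³
S = ΔV / (A × Δh) = 27000 m³ / (3.3 × 10^7 m² × 47.3 m) = 1.73 × 10^-5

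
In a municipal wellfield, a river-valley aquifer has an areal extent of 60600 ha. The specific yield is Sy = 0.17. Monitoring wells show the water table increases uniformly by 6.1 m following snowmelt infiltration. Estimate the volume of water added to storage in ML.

A = 60600 ha = 6.06 × 10^8 m²
ΔV = Sy × A × Δh = 0.17 × 6.06 × 10^8 m² × 6.1 m = 6.284 × 10^8 m³
ΔV = 6.284 × 10^8 m³ = 6.284 × 10^5 ML

ΔV ≈ 6.28 × 10^5 ML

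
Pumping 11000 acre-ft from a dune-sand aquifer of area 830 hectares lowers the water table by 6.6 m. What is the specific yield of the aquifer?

Sy ≈ 0.25

A = 830 hectares = 8.3 × 10^6 m²
ΔV = 11000 acre-ft = 1.357 × 10^7 m³
Sy = ΔV / (A × Δh) = 1.357 × 10^7 m³ / (8.3 × 10^6 m² × 6.6 m) = 0.2477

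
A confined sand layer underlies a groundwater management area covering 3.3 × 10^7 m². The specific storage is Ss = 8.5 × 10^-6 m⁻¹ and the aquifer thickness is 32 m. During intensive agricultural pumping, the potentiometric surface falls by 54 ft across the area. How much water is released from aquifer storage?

S = Ss × b = 8.5 × 10^-6 m⁻¹ × 32 m = 2.72 × 10^-4
Δh = 54 ft = 16.46 m
ΔV = S × A × Δh = 2.72 × 10^-4 × 3.3 × 10^7 m² × 16.46 m = 1.477 × 10^5 m³

ΔV ≈ 1.48 × 10^5 m³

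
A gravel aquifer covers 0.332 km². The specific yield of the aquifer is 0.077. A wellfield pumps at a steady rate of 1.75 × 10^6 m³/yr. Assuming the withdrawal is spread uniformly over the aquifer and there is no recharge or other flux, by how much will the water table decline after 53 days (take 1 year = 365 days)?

Δh ≈ 9.94 m

A = 0.332 km² = 3.32 × 10^5 m²
Q = 1.75 × 10^6 m³/yr = 4795 m³/d
ΔV = Q × t = 4795 m³/d × 53 d = 2.541 × 10^5 m³
Δh = ΔV / (Sy × A) = 2.541 × 10^5 / (0.077 × 3.32 × 10^5) = 9.94 m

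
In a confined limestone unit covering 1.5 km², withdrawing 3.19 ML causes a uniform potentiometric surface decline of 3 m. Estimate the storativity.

A = 1.5 km² = 1.5 × 10^6 m²
ΔV = 3.19 ML = 3190 m³
S = ΔV / (A × Δh) = 3190 m³ / (1.5 × 10^6 m² × 3 m) = 7.089 × 10^-4

S ≈ 7.1 × 10^-4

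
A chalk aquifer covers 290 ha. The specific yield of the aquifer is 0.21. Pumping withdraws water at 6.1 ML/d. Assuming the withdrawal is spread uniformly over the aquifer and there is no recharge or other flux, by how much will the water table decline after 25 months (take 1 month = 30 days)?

Δh ≈ 7.51 m

A = 290 ha = 2.9 × 10^6 m²
Q = 6.1 ML/d = 6100 m³/d
t = 25 months = 750 d
ΔV = Q × t = 6100 m³/d × 750 d = 4.575 × 10^6 m³
Δh = ΔV / (Sy × A) = 4.575 × 10^6 / (0.21 × 2.9 × 10^6) = 7.512 m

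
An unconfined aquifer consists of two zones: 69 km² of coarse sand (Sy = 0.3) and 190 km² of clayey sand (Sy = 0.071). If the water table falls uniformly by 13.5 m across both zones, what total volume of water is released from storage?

ΔV ≈ 4.62 × 10^8 m³

A₁ = 69 km² = 6.9 × 10^7 m²; A₂ = 190 km² = 1.9 × 10^8 m²
ΔV₁ = 0.3 × 6.9 × 10^7 × 13.5 = 2.795 × 10^8 m³
ΔV₂ = 0.071 × 1.9 × 10^8 × 13.5 = 1.821 × 10^8 m³
ΔV = ΔV₁ + ΔV₂ = 4.616 × 10^8 m³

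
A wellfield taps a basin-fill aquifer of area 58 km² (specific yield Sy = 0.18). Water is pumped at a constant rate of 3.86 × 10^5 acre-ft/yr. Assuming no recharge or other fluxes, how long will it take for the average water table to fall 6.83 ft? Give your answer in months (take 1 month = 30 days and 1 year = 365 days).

A = 58 km² = 5.8 × 10^7 m²
Δh = 6.83 ft = 2.082 m
ΔV = Sy × A × Δh = 0.18 × 5.8 × 10^7 × 2.082 = 2.173 × 10^7 m³
Q = 3.86 × 10^5 acre-ft/yr = 1.304 × 10^6 m³/d
t = ΔV / Q = 2.173 × 10^7 m³ / 1.304 × 10^6 m³/d = 16.66 d
t = 16.66 d ≈ 0.5554 months

t ≈ 0.555 months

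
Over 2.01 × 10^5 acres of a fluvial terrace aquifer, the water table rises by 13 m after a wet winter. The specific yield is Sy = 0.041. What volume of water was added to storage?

ΔV ≈ 4.34 × 10^8 m³

A = 2.01 × 10^5 acres = 8.134 × 10^8 m²
ΔV = Sy × A × Δh = 0.041 × 8.134 × 10^8 m² × 13 m = 4.336 × 10^8 m³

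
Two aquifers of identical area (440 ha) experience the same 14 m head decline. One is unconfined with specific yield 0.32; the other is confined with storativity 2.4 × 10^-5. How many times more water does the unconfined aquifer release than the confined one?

ΔV_u / ΔV_c ≈ 13300

A = 440 ha = 4.4 × 10^6 m²
Unconfined: ΔV_u = Sy × A × Δh = 0.32 × 4.4 × 10^6 × 14 = 1.971 × 10^7 m³
Confined: ΔV_c = S × A × Δh = 2.4 × 10^-5 × 4.4 × 10^6 × 14 = 1478 m³
Ratio = ΔV_u / ΔV_c = Sy / S = 0.32 / 2.4 × 10^-5 = 13330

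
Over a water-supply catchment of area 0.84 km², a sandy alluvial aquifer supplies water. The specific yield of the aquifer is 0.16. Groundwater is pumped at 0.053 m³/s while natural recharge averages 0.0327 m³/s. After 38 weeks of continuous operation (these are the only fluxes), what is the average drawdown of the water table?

Δh ≈ 3.47 m

A = 0.84 km² = 8.4 × 10^5 m²
Net abstraction = 0.053 − 0.0327 = 0.0203 m³/s
Q_net = 0.0203 m³/s = 1754 m³/d
t = 38 weeks = 266 d
ΔV = Q × t = 1754 m³/d × 266 d = 4.665 × 10^5 m³
Δh = ΔV / (Sy × A) = 4.665 × 10^5 / (0.16 × 8.4 × 10^5) = 3.471 m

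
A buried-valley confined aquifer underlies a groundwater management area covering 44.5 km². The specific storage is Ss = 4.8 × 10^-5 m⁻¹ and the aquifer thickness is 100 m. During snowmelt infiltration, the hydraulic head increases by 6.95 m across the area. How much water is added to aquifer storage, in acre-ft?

ΔV ≈ 1200 acre-ft

S = Ss × b = 4.8 × 10^-5 m⁻¹ × 100 m = 4.8 × 10^-3
A = 44.5 km² = 4.45 × 10^7 m²
ΔV = S × A × Δh = 0.0048 × 4.45 × 10^7 m² × 6.95 m = 1.485 × 10^6 m³
ΔV = 1.485 × 10^6 m³ = 1204 acre-ft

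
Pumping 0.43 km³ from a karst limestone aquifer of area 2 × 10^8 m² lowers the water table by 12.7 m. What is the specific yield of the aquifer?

Sy ≈ 0.17

ΔV = 0.43 km³ = 4.3 × 10^8 m³
Sy = ΔV / (A × Δh) = 4.3 × 10^8 m³ / (2 × 10^8 m² × 12.7 m) = 0.1693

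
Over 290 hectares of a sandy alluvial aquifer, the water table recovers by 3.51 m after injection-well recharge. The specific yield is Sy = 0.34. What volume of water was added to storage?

A = 290 hectares = 2.9 × 10^6 m²
ΔV = Sy × A × Δh = 0.34 × 2.9 × 10^6 m² × 3.51 m = 3.461 × 10^6 m³

ΔV ≈ 3.46 × 10^6 m³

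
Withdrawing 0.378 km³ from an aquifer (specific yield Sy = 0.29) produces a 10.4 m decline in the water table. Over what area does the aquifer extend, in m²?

A ≈ 1.25 × 10^8 m²

ΔV = 0.378 km³ = 3.78 × 10^8 m³
A = ΔV / (Sy × Δh) = 3.78 × 10^8 / (0.29 × 10.4) = 1.253 × 10^8 m²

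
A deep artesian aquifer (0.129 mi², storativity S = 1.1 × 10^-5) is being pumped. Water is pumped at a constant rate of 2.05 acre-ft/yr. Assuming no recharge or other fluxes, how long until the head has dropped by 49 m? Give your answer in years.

t ≈ 0.0712 years

A = 0.129 mi² = 3.341 × 10^5 m²
ΔV = S × A × Δh = 1.1 × 10^-5 × 3.341 × 10^5 × 49 = 180.1 m³
Q = 2.05 acre-ft/yr = 6.928 m³/d
t = ΔV / Q = 180.1 m³ / 6.928 m³/d = 25.99 d
t = 25.99 d ≈ 0.07122 years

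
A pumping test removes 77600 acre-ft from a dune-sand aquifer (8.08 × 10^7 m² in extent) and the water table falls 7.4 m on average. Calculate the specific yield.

Sy ≈ 0.16

ΔV = 77600 acre-ft = 9.572 × 10^7 m³
Sy = ΔV / (A × Δh) = 9.572 × 10^7 m³ / (8.08 × 10^7 m² × 7.4 m) = 0.1601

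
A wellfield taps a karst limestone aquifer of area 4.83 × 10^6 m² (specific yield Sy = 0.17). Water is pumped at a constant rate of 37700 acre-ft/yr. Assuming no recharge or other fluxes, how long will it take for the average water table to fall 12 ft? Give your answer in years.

Δh = 12 ft = 3.658 m
ΔV = Sy × A × Δh = 0.17 × 4.83 × 10^6 × 3.658 = 3.003 × 10^6 m³
Q = 37700 acre-ft/yr = 1.274 × 10^5 m³/d
t = ΔV / Q = 3.003 × 10^6 m³ / 1.274 × 10^5 m³/d = 23.57 d
t = 23.57 d ≈ 0.06458 years

t ≈ 0.0646 years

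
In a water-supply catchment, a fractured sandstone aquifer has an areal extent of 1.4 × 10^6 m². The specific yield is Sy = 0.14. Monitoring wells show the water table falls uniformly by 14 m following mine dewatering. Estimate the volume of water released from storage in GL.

ΔV = Sy × A × Δh = 0.14 × 1.4 × 10^6 m² × 14 m = 2.744 × 10^6 m³
ΔV = 2.744 × 10^6 m³ = 2.744 GL

ΔV ≈ 2.74 GL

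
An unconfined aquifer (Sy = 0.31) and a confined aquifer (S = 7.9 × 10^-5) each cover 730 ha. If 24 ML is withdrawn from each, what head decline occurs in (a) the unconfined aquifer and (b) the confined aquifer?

A = 730 ha = 7.3 × 10^6 m²
ΔV = 24 ML = 24000 m³
Unconfined: Δh_u = ΔV/(Sy·A) = 24000/(0.31 × 7.3 × 10^6) = 0.01061 m
Confined: Δh_c = ΔV/(S·A) = 24000/(7.9 × 10^-5 × 7.3 × 10^6) = 41.62 m

Δh_u ≈ 0.0106 m; Δh_c ≈ 41.6 m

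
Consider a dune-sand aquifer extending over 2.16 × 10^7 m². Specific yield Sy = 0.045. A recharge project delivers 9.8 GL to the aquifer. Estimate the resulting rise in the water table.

Δh ≈ 10.1 m

ΔV = 9.8 GL = 9.8 × 10^6 m³
Δh = ΔV / (Sy × A) = 9.8 × 10^6 m³ / (0.045 × 2.16 × 10^7 m²) = 10.08 m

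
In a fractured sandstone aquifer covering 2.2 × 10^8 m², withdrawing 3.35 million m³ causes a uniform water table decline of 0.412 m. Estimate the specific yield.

ΔV = 3.35 million m³ = 3.35 × 10^6 m³
Sy = ΔV / (A × Δh) = 3.35 × 10^6 m³ / (2.2 × 10^8 m² × 0.412 m) = 0.03696

Sy ≈ 0.037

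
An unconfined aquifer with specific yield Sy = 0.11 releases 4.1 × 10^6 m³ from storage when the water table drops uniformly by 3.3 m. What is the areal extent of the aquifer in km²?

A ≈ 11.3 km²

A = ΔV / (Sy × Δh) = 4.1 × 10^6 / (0.11 × 3.3) = 1.129 × 10^7 m²
A = 1.129 × 10^7 m² = 11.29 km²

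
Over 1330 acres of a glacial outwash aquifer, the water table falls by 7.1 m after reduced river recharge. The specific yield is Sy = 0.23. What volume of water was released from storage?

ΔV ≈ 8.79 × 10^6 m³

A = 1330 acres = 5.382 × 10^6 m²
ΔV = Sy × A × Δh = 0.23 × 5.382 × 10^6 m² × 7.1 m = 8.789 × 10^6 m³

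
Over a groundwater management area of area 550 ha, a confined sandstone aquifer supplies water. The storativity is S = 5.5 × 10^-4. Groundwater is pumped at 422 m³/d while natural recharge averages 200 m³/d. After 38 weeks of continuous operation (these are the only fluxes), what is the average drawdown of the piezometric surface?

Δh ≈ 19.5 m

A = 550 ha = 5.5 × 10^6 m²
Net abstraction = 422 − 200 = 222 m³/d
t = 38 weeks = 266 d
ΔV = Q × t = 222 m³/d × 266 d = 59050 m³
Δh = ΔV / (S × A) = 59050 / (5.5 × 10^-4 × 5.5 × 10^6) = 19.52 m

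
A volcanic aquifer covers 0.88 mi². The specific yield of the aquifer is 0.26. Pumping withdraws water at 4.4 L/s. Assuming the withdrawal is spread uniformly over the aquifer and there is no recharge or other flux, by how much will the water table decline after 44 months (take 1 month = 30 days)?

A = 0.88 mi² = 2.279 × 10^6 m²
Q = 4.4 L/s = 380.2 m³/d
t = 44 months = 1320 d
ΔV = Q × t = 380.2 m³/d × 1320 d = 5.018 × 10^5 m³
Δh = ΔV / (Sy × A) = 5.018 × 10^5 / (0.26 × 2.279 × 10^6) = 0.8468 m

Δh ≈ 0.847 m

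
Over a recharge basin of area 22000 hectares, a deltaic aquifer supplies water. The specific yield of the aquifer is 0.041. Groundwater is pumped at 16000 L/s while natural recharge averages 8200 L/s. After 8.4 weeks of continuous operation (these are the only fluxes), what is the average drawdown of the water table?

A = 22000 hectares = 2.2 × 10^8 m²
Net abstraction = 16000 − 8200 = 7800 L/s
Q_net = 7800 L/s = 6.739 × 10^5 m³/d
t = 8.4 weeks = 58.8 d
ΔV = Q × t = 6.739 × 10^5 m³/d × 58.8 d = 3.963 × 10^7 m³
Δh = ΔV / (Sy × A) = 3.963 × 10^7 / (0.041 × 2.2 × 10^8) = 4.393 m

Δh ≈ 4.39 m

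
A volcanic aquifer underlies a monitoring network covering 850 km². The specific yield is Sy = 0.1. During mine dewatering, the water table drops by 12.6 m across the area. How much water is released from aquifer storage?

A = 850 km² = 8.5 × 10^8 m²
ΔV = Sy × A × Δh = 0.1 × 8.5 × 10^8 m² × 12.6 m = 1.071 × 10^9 m³

ΔV ≈ 1.07 × 10^9 m³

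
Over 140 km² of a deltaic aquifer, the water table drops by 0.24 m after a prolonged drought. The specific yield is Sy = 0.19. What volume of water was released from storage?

A = 140 km² = 1.4 × 10^8 m²
ΔV = Sy × A × Δh = 0.19 × 1.4 × 10^8 m² × 0.24 m = 6.384 × 10^6 m³

ΔV ≈ 6.38 × 10^6 m³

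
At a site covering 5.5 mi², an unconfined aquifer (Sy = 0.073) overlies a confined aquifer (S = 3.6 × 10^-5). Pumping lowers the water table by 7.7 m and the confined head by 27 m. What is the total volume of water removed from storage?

A = 5.5 mi² = 1.424 × 10^7 m²
Unconfined: ΔV_u = Sy × A × Δh_u = 0.073 × 1.424 × 10^7 × 7.7 = 8.007 × 10^6 m³
Confined: ΔV_c = S × A × Δh_c = 3.6 × 10^-5 × 1.424 × 10^7 × 27 = 13850 m³
Total ΔV = 8.007 × 10^6 + 13850 = 8.021 × 10^6 m³

ΔV ≈ 8.02 × 10^6 m³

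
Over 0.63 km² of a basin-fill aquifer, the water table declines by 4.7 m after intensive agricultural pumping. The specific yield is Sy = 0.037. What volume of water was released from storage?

A = 0.63 km² = 6.3 × 10^5 m²
ΔV = Sy × A × Δh = 0.037 × 6.3 × 10^5 m² × 4.7 m = 1.096 × 10^5 m³

ΔV ≈ 1.1 × 10^5 m³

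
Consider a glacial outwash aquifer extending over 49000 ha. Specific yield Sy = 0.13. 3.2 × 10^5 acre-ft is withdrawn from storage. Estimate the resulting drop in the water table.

A = 49000 ha = 4.9 × 10^8 m²
ΔV = 3.2 × 10^5 acre-ft = 3.947 × 10^8 m³
Δh = ΔV / (Sy × A) = 3.947 × 10^8 m³ / (0.13 × 4.9 × 10^8 m²) = 6.196 m

Δh ≈ 6.2 m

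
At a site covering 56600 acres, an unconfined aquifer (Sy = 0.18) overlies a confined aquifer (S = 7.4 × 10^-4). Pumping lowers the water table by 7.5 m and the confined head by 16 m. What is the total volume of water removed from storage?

A = 56600 acres = 2.291 × 10^8 m²
Unconfined: ΔV_u = Sy × A × Δh_u = 0.18 × 2.291 × 10^8 × 7.5 = 3.092 × 10^8 m³
Confined: ΔV_c = S × A × Δh_c = 7.4 × 10^-4 × 2.291 × 10^8 × 16 = 2.712 × 10^6 m³
Total ΔV = 3.092 × 10^8 + 2.712 × 10^6 = 3.119 × 10^8 m³

ΔV ≈ 3.12 × 10^8 m³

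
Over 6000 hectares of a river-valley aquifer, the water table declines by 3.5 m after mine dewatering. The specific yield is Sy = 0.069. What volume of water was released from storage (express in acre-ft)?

A = 6000 hectares = 6 × 10^7 m²
ΔV = Sy × A × Δh = 0.069 × 6 × 10^7 m² × 3.5 m = 1.449 × 10^7 m³
ΔV = 1.449 × 10^7 m³ = 11750 acre-ft

ΔV ≈ 11700 acre-ft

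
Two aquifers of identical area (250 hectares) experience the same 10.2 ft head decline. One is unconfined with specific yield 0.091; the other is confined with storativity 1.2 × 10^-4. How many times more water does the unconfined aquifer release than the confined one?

ΔV_u / ΔV_c ≈ 758

A = 250 hectares = 2.5 × 10^6 m²
Δh = 10.2 ft = 3.109 m
Unconfined: ΔV_u = Sy × A × Δh = 0.091 × 2.5 × 10^6 × 3.109 = 7.073 × 10^5 m³
Confined: ΔV_c = S × A × Δh = 1.2 × 10^-4 × 2.5 × 10^6 × 3.109 = 932.7 m³
Ratio = ΔV_u / ΔV_c = Sy / S = 0.091 / 1.2 × 10^-4 = 758.3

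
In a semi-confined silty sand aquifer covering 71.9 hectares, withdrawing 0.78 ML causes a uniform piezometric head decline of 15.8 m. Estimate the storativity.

A = 71.9 hectares = 7.19 × 10^5 m²
ΔV = 0.78 ML = 780 m³
S = ΔV / (A × Δh) = 780 m³ / (7.19 × 10^5 m² × 15.8 m) = 6.866 × 10^-5

S ≈ 6.9 × 10^-5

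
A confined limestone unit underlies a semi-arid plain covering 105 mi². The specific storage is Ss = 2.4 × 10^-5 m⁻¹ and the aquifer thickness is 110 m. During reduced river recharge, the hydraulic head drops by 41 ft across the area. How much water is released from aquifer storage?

ΔV ≈ 8.97 × 10^6 m³

S = Ss × b = 2.4 × 10^-5 m⁻¹ × 110 m = 2.64 × 10^-3
A = 105 mi² = 2.719 × 10^8 m²
Δh = 41 ft = 12.5 m
ΔV = S × A × Δh = 0.00264 × 2.719 × 10^8 m² × 12.5 m = 8.972 × 10^6 m³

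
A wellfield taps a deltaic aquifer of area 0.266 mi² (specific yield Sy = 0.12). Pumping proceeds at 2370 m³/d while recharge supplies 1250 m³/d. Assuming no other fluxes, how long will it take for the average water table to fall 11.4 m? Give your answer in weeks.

t ≈ 120 weeks

A = 0.266 mi² = 6.889 × 10^5 m²
ΔV = Sy × A × Δh = 0.12 × 6.889 × 10^5 × 11.4 = 9.425 × 10^5 m³
Net withdrawal = 2370 − 1250 = 1120 m³/d
t = ΔV / Q = 9.425 × 10^5 m³ / 1120 m³/d = 841.5 d
t = 841.5 d ≈ 120.2 weeks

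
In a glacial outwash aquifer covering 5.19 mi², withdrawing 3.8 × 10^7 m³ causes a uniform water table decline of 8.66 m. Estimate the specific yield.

A = 5.19 mi² = 1.344 × 10^7 m²
Sy = ΔV / (A × Δh) = 3.8 × 10^7 m³ / (1.344 × 10^7 m² × 8.66 m) = 0.3264

Sy ≈ 0.33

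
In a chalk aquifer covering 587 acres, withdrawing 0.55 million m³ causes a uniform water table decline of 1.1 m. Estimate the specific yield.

Sy ≈ 0.21

A = 587 acres = 2.376 × 10^6 m²
ΔV = 0.55 million m³ = 5.5 × 10^5 m³
Sy = ΔV / (A × Δh) = 5.5 × 10^5 m³ / (2.376 × 10^6 m² × 1.1 m) = 0.2105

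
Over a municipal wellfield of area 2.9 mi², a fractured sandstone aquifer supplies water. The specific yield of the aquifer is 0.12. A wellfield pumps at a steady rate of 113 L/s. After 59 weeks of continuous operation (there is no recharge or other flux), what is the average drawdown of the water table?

Δh ≈ 4.47 m

A = 2.9 mi² = 7.511 × 10^6 m²
Q = 113 L/s = 9763 m³/d
t = 59 weeks = 413 d
ΔV = Q × t = 9763 m³/d × 413 d = 4.032 × 10^6 m³
Δh = ΔV / (Sy × A) = 4.032 × 10^6 / (0.12 × 7.511 × 10^6) = 4.474 m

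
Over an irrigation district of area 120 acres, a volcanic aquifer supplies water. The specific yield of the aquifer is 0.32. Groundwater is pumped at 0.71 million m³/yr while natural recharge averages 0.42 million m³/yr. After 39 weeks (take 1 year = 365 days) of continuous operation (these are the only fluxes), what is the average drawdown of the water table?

Δh ≈ 1.4 m

A = 120 acres = 4.856 × 10^5 m²
Net abstraction = 0.71 − 0.42 = 0.29 million m³/yr
Q_net = 0.29 million m³/yr = 794.5 m³/d
t = 39 weeks = 273 d
ΔV = Q × t = 794.5 m³/d × 273 d = 2.169 × 10^5 m³
Δh = ΔV / (Sy × A) = 2.169 × 10^5 / (0.32 × 4.856 × 10^5) = 1.396 m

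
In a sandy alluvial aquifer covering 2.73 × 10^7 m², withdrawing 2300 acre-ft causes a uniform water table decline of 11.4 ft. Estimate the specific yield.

Δh = 11.4 ft = 3.475 m
ΔV = 2300 acre-ft = 2.837 × 10^6 m³
Sy = ΔV / (A × Δh) = 2.837 × 10^6 m³ / (2.73 × 10^7 m² × 3.475 m) = 0.02991

Sy ≈ 0.03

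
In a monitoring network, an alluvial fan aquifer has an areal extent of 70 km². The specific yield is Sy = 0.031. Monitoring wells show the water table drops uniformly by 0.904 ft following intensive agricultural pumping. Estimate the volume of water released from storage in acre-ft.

ΔV ≈ 485 acre-ft

A = 70 km² = 7 × 10^7 m²
Δh = 0.904 ft = 0.2755 m
ΔV = Sy × A × Δh = 0.031 × 7 × 10^7 m² × 0.2755 m = 5.979 × 10^5 m³
ΔV = 5.979 × 10^5 m³ = 484.7 acre-ft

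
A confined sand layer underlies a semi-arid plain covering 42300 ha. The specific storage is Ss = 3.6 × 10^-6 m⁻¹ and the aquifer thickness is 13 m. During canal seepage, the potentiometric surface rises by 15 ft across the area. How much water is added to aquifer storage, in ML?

S = Ss × b = 3.6 × 10^-6 m⁻¹ × 13 m = 4.68 × 10^-5
A = 42300 ha = 4.23 × 10^8 m²
Δh = 15 ft = 4.572 m
ΔV = S × A × Δh = 4.68 × 10^-5 × 4.23 × 10^8 m² × 4.572 m = 90510 m³
ΔV = 90510 m³ = 90.51 ML

ΔV ≈ 90.5 ML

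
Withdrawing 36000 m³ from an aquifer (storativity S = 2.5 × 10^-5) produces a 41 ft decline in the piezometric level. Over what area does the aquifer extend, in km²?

Δh = 41 ft = 12.5 m
A = ΔV / (S × Δh) = 36000 / (2.5 × 10^-5 × 12.5) = 1.152 × 10^8 m²
A = 1.152 × 10^8 m² = 115.2 km²

A ≈ 115 km²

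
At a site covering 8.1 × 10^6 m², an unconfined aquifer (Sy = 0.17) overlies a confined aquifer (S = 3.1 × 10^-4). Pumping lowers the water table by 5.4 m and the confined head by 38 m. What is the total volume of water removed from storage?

Unconfined: ΔV_u = Sy × A × Δh_u = 0.17 × 8.1 × 10^6 × 5.4 = 7.436 × 10^6 m³
Confined: ΔV_c = S × A × Δh_c = 3.1 × 10^-4 × 8.1 × 10^6 × 38 = 95420 m³
Total ΔV = 7.436 × 10^6 + 95420 = 7.531 × 10^6 m³

ΔV ≈ 7.53 × 10^6 m³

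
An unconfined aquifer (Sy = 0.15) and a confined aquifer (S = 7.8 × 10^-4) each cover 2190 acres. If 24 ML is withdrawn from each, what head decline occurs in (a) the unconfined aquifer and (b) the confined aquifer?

Δh_u ≈ 0.0181 m; Δh_c ≈ 3.47 m

A = 2190 acres = 8.863 × 10^6 m²
ΔV = 24 ML = 24000 m³
Unconfined: Δh_u = ΔV/(Sy·A) = 24000/(0.15 × 8.863 × 10^6) = 0.01805 m
Confined: Δh_c = ΔV/(S·A) = 24000/(7.8 × 10^-4 × 8.863 × 10^6) = 3.472 m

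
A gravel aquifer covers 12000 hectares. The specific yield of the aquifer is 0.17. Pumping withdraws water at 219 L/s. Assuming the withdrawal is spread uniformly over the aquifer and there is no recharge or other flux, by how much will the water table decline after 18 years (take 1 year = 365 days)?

A = 12000 hectares = 1.2 × 10^8 m²
Q = 219 L/s = 18920 m³/d
t = 18 years = 6570 d
ΔV = Q × t = 18920 m³/d × 6570 d = 1.243 × 10^8 m³
Δh = ΔV / (Sy × A) = 1.243 × 10^8 / (0.17 × 1.2 × 10^8) = 6.094 m

Δh ≈ 6.09 m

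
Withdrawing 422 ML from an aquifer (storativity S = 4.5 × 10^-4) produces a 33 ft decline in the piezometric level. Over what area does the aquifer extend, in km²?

Δh = 33 ft = 10.06 m
ΔV = 422 ML = 4.22 × 10^5 m³
A = ΔV / (S × Δh) = 4.22 × 10^5 / (4.5 × 10^-4 × 10.06) = 9.323 × 10^7 m²
A = 9.323 × 10^7 m² = 93.23 km²

A ≈ 93.2 km²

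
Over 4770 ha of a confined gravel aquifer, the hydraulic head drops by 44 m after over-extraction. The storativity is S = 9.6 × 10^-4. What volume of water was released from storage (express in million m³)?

A = 4770 ha = 4.77 × 10^7 m²
ΔV = S × A × Δh = 9.6 × 10^-4 × 4.77 × 10^7 m² × 44 m = 2.015 × 10^6 m³
ΔV = 2.015 × 10^6 m³ = 2.015 million m³

ΔV ≈ 2.01 million m³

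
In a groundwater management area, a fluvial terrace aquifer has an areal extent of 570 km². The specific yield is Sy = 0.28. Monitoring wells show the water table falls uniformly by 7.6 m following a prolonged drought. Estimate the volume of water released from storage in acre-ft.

ΔV ≈ 9.83 × 10^5 acre-ft

A = 570 km² = 5.7 × 10^8 m²
ΔV = Sy × A × Δh = 0.28 × 5.7 × 10^8 m² × 7.6 m = 1.213 × 10^9 m³
ΔV = 1.213 × 10^9 m³ = 9.834 × 10^5 acre-ft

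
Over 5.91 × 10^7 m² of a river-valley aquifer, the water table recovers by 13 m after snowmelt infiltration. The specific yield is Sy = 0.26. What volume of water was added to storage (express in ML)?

ΔV = Sy × A × Δh = 0.26 × 5.91 × 10^7 m² × 13 m = 1.998 × 10^8 m³
ΔV = 1.998 × 10^8 m³ = 1.998 × 10^5 ML

ΔV ≈ 2 × 10^5 ML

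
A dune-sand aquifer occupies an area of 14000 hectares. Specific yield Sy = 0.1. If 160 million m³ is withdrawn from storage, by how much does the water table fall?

Δh ≈ 11.4 m

A = 14000 hectares = 1.4 × 10^8 m²
ΔV = 160 million m³ = 1.6 × 10^8 m³
Δh = ΔV / (Sy × A) = 1.6 × 10^8 m³ / (0.1 × 1.4 × 10^8 m²) = 11.43 m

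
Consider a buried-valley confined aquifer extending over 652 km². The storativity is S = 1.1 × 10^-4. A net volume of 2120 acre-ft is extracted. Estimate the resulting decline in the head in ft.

Δh ≈ 120 ft

A = 652 km² = 6.52 × 10^8 m²
ΔV = 2120 acre-ft = 2.615 × 10^6 m³
Δh = ΔV / (S × A) = 2.615 × 10^6 m³ / (1.1 × 10^-4 × 6.52 × 10^8 m²) = 36.46 m
Δh = 36.46 m = 119.6 ft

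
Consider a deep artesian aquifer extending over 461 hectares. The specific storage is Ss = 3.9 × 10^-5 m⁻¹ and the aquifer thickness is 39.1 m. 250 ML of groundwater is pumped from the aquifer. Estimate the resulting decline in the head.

S = Ss × b = 3.9 × 10^-5 m⁻¹ × 39.1 m = 1.525 × 10^-3
A = 461 hectares = 4.61 × 10^6 m²
ΔV = 250 ML = 2.5 × 10^5 m³
Δh = ΔV / (S × A) = 2.5 × 10^5 m³ / (0.001525 × 4.61 × 10^6 m²) = 35.56 m

Δh ≈ 35.6 m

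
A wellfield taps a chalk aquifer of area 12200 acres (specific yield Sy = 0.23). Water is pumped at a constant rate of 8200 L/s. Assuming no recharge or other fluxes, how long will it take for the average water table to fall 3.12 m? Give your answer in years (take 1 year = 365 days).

t ≈ 0.137 years

A = 12200 acres = 4.937 × 10^7 m²
ΔV = Sy × A × Δh = 0.23 × 4.937 × 10^7 × 3.12 = 3.543 × 10^7 m³
Q = 8200 L/s = 7.085 × 10^5 m³/d
t = ΔV / Q = 3.543 × 10^7 m³ / 7.085 × 10^5 m³/d = 50.01 d
t = 50.01 d ≈ 0.137 years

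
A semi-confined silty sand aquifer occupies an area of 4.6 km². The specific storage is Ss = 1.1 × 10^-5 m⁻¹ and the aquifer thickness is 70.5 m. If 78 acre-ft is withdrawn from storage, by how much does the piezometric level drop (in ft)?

S = Ss × b = 1.1 × 10^-5 m⁻¹ × 70.5 m = 7.755 × 10^-4
A = 4.6 km² = 4.6 × 10^6 m²
ΔV = 78 acre-ft = 96210 m³
Δh = ΔV / (S × A) = 96210 m³ / (7.755 × 10^-4 × 4.6 × 10^6 m²) = 26.97 m
Δh = 26.97 m = 88.49 ft

Δh ≈ 88.5 ft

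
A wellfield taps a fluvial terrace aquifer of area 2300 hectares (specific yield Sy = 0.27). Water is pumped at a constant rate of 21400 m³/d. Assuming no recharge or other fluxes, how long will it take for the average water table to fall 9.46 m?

A = 2300 hectares = 2.3 × 10^7 m²
ΔV = Sy × A × Δh = 0.27 × 2.3 × 10^7 × 9.46 = 5.875 × 10^7 m³
t = ΔV / Q = 5.875 × 10^7 m³ / 21400 m³/d = 2745 d

t ≈ 2750 days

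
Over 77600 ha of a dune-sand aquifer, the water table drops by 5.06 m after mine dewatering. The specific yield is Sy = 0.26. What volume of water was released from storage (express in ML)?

ΔV ≈ 1.02 × 10^6 ML

A = 77600 ha = 7.76 × 10^8 m²
ΔV = Sy × A × Δh = 0.26 × 7.76 × 10^8 m² × 5.06 m = 1.021 × 10^9 m³
ΔV = 1.021 × 10^9 m³ = 1.021 × 10^6 ML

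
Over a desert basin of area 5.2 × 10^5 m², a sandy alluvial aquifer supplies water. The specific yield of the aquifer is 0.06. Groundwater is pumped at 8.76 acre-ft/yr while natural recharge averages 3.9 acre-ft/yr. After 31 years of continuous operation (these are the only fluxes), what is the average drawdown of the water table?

Δh ≈ 5.96 m

Net abstraction = 8.76 − 3.9 = 4.86 acre-ft/yr
Q_net = 4.86 acre-ft/yr = 16.42 m³/d
t = 31 years = 11320 d
ΔV = Q × t = 16.42 m³/d × 11320 d = 1.858 × 10^5 m³
Δh = ΔV / (Sy × A) = 1.858 × 10^5 / (0.06 × 5.2 × 10^5) = 5.956 m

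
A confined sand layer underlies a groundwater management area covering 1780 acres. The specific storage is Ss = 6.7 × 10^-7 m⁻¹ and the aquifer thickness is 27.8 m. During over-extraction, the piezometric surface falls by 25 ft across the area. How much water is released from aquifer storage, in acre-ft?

ΔV ≈ 0.829 acre-ft

S = Ss × b = 6.7 × 10^-7 m⁻¹ × 27.8 m = 1.863 × 10^-5
A = 1780 acres = 7.203 × 10^6 m²
Δh = 25 ft = 7.62 m
ΔV = S × A × Δh = 1.863 × 10^-5 × 7.203 × 10^6 m² × 7.62 m = 1022 m³
ΔV = 1022 m³ = 0.8289 acre-ft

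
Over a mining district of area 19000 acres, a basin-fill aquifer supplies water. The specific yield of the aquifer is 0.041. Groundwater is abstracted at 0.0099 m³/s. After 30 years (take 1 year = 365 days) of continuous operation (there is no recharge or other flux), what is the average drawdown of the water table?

A = 19000 acres = 7.689 × 10^7 m²
Q = 0.0099 m³/s = 855.4 m³/d
t = 30 years = 10950 d
ΔV = Q × t = 855.4 m³/d × 10950 d = 9.366 × 10^6 m³
Δh = ΔV / (Sy × A) = 9.366 × 10^6 / (0.041 × 7.689 × 10^7) = 2.971 m

Δh ≈ 2.97 m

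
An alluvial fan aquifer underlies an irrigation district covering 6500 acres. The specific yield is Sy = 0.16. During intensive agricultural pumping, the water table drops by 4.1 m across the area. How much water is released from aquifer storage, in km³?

A = 6500 acres = 2.63 × 10^7 m²
ΔV = Sy × A × Δh = 0.16 × 2.63 × 10^7 m² × 4.1 m = 1.726 × 10^7 m³
ΔV = 1.726 × 10^7 m³ = 0.01726 km³

ΔV ≈ 0.0173 km³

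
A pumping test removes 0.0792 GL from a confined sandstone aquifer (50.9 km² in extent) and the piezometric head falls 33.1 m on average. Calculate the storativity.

A = 50.9 km² = 5.09 × 10^7 m²
ΔV = 0.0792 GL = 79200 m³
S = ΔV / (A × Δh) = 79200 m³ / (5.09 × 10^7 m² × 33.1 m) = 4.701 × 10^-5

S ≈ 4.7 × 10^-5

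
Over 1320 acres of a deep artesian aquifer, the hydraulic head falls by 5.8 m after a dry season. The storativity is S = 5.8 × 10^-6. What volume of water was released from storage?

A = 1320 acres = 5.342 × 10^6 m²
ΔV = S × A × Δh = 5.8 × 10^-6 × 5.342 × 10^6 m² × 5.8 m = 179.7 m³

ΔV ≈ 180 m³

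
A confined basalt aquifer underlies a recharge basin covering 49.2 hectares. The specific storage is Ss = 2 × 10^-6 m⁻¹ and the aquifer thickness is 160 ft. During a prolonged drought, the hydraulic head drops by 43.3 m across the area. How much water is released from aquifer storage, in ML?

b = 160 ft = 48.77 m
S = Ss × b = 2 × 10^-6 m⁻¹ × 48.77 m = 9.754 × 10^-5
A = 49.2 hectares = 4.92 × 10^5 m²
ΔV = S × A × Δh = 9.754 × 10^-5 × 4.92 × 10^5 m² × 43.3 m = 2078 m³
ΔV = 2078 m³ = 2.078 ML

ΔV ≈ 2.08 ML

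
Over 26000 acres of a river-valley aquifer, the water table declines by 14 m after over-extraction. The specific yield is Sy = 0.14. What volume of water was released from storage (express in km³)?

A = 26000 acres = 1.052 × 10^8 m²
ΔV = Sy × A × Δh = 0.14 × 1.052 × 10^8 m² × 14 m = 2.062 × 10^8 m³
ΔV = 2.062 × 10^8 m³ = 0.2062 km³

ΔV ≈ 0.206 km³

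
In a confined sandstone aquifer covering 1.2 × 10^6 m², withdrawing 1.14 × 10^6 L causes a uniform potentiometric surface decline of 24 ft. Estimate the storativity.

S ≈ 1.3 × 10^-4

Δh = 24 ft = 7.315 m
ΔV = 1.14 × 10^6 L = 1140 m³
S = ΔV / (A × Δh) = 1140 m³ / (1.2 × 10^6 m² × 7.315 m) = 1.299 × 10^-4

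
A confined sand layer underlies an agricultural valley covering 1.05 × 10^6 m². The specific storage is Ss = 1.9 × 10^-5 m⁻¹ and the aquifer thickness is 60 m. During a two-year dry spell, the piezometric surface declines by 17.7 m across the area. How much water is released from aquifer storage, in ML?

S = Ss × b = 1.9 × 10^-5 m⁻¹ × 60 m = 1.14 × 10^-3
ΔV = S × A × Δh = 0.00114 × 1.05 × 10^6 m² × 17.7 m = 21190 m³
ΔV = 21190 m³ = 21.19 ML

ΔV ≈ 21.2 ML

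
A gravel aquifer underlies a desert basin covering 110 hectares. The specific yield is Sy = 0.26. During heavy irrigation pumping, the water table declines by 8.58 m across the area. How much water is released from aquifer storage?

ΔV ≈ 2.45 × 10^6 m³

A = 110 hectares = 1.1 × 10^6 m²
ΔV = Sy × A × Δh = 0.26 × 1.1 × 10^6 m² × 8.58 m = 2.454 × 10^6 m³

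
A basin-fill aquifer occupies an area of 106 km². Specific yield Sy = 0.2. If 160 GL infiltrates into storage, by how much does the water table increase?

A = 106 km² = 1.06 × 10^8 m²
ΔV = 160 GL = 1.6 × 10^8 m³
Δh = ΔV / (Sy × A) = 1.6 × 10^8 m³ / (0.2 × 1.06 × 10^8 m²) = 7.547 m

Δh ≈ 7.55 m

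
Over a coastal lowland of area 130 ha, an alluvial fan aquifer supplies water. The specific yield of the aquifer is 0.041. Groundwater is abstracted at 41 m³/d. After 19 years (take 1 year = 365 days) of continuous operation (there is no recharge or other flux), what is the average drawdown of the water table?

A = 130 ha = 1.3 × 10^6 m²
t = 19 years = 6935 d
ΔV = Q × t = 41 m³/d × 6935 d = 2.843 × 10^5 m³
Δh = ΔV / (Sy × A) = 2.843 × 10^5 / (0.041 × 1.3 × 10^6) = 5.335 m

Δh ≈ 5.33 m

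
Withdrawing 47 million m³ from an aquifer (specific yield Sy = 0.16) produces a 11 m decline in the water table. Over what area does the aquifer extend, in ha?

ΔV = 47 million m³ = 4.7 × 10^7 m³
A = ΔV / (Sy × Δh) = 4.7 × 10^7 / (0.16 × 11) = 2.67 × 10^7 m²
A = 2.67 × 10^7 m² = 2670 ha

A ≈ 2670 ha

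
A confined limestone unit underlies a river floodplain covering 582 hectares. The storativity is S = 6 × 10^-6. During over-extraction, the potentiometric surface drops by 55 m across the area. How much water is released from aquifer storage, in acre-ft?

ΔV ≈ 1.56 acre-ft

A = 582 hectares = 5.82 × 10^6 m²
ΔV = S × A × Δh = 6 × 10^-6 × 5.82 × 10^6 m² × 55 m = 1921 m³
ΔV = 1921 m³ = 1.557 acre-ft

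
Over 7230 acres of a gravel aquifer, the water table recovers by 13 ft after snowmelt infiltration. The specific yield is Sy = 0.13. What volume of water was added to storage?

A = 7230 acres = 2.926 × 10^7 m²
Δh = 13 ft = 3.962 m
ΔV = Sy × A × Δh = 0.13 × 2.926 × 10^7 m² × 3.962 m = 1.507 × 10^7 m³

ΔV ≈ 1.51 × 10^7 m³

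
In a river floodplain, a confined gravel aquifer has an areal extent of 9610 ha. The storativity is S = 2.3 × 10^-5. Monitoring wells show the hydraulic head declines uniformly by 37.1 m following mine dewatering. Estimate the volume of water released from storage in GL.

A = 9610 ha = 9.61 × 10^7 m²
ΔV = S × A × Δh = 2.3 × 10^-5 × 9.61 × 10^7 m² × 37.1 m = 82000 m³
ΔV = 82000 m³ = 0.082 GL

ΔV ≈ 0.082 GL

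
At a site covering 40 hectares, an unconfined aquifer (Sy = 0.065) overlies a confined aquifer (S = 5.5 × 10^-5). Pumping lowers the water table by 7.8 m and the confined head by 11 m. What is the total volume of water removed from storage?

A = 40 hectares = 4 × 10^5 m²
Unconfined: ΔV_u = Sy × A × Δh_u = 0.065 × 4 × 10^5 × 7.8 = 2.028 × 10^5 m³
Confined: ΔV_c = S × A × Δh_c = 5.5 × 10^-5 × 4 × 10^5 × 11 = 242 m³
Total ΔV = 2.028 × 10^5 + 242 = 2.03 × 10^5 m³

ΔV ≈ 2.03 × 10^5 m³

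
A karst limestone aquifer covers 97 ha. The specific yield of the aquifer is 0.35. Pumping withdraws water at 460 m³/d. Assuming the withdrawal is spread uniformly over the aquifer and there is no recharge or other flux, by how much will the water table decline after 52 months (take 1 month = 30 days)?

A = 97 ha = 9.7 × 10^5 m²
t = 52 months = 1560 d
ΔV = Q × t = 460 m³/d × 1560 d = 7.176 × 10^5 m³
Δh = ΔV / (Sy × A) = 7.176 × 10^5 / (0.35 × 9.7 × 10^5) = 2.114 m

Δh ≈ 2.11 m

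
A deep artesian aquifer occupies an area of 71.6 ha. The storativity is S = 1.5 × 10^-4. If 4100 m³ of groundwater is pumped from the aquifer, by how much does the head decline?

Δh ≈ 38.2 m

A = 71.6 ha = 7.16 × 10^5 m²
Δh = ΔV / (S × A) = 4100 m³ / (1.5 × 10^-4 × 7.16 × 10^5 m²) = 38.18 m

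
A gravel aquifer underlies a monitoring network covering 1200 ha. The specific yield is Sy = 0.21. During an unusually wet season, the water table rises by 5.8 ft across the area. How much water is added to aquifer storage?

A = 1200 ha = 1.2 × 10^7 m²
Δh = 5.8 ft = 1.768 m
ΔV = Sy × A × Δh = 0.21 × 1.2 × 10^7 m² × 1.768 m = 4.455 × 10^6 m³

ΔV ≈ 4.45 × 10^6 m³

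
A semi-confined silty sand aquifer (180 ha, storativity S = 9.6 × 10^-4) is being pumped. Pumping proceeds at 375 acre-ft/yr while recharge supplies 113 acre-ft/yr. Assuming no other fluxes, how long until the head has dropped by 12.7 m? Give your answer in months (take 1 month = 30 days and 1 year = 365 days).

A = 180 ha = 1.8 × 10^6 m²
ΔV = S × A × Δh = 9.6 × 10^-4 × 1.8 × 10^6 × 12.7 = 21950 m³
Net withdrawal = 375 − 113 = 262 acre-ft/yr = 885.4 m³/d
t = ΔV / Q = 21950 m³ / 885.4 m³/d = 24.79 d
t = 24.79 d ≈ 0.8262 months

t ≈ 0.826 months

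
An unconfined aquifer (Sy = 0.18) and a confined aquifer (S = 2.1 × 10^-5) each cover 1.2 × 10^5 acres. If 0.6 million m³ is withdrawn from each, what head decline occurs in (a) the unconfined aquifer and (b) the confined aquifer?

Δh_u ≈ 0.00686 m; Δh_c ≈ 58.8 m

A = 1.2 × 10^5 acres = 4.856 × 10^8 m²
ΔV = 0.6 million m³ = 6 × 10^5 m³
Unconfined: Δh_u = ΔV/(Sy·A) = 6 × 10^5/(0.18 × 4.856 × 10^8) = 0.006864 m
Confined: Δh_c = ΔV/(S·A) = 6 × 10^5/(2.1 × 10^-5 × 4.856 × 10^8) = 58.83 m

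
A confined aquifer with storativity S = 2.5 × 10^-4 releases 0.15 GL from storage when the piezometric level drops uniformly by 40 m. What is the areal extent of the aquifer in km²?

ΔV = 0.15 GL = 1.5 × 10^5 m³
A = ΔV / (S × Δh) = 1.5 × 10^5 / (2.5 × 10^-4 × 40) = 1.5 × 10^7 m²
A = 1.5 × 10^7 m² = 15 km²

A ≈ 15 km²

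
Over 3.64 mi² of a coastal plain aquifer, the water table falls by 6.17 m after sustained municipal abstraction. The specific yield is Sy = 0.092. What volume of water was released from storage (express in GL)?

ΔV ≈ 5.35 GL

A = 3.64 mi² = 9.428 × 10^6 m²
ΔV = Sy × A × Δh = 0.092 × 9.428 × 10^6 m² × 6.17 m = 5.351 × 10^6 m³
ΔV = 5.351 × 10^6 m³ = 5.351 GL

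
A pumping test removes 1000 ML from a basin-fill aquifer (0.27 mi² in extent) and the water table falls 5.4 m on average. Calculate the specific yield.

Sy ≈ 0.26

A = 0.27 mi² = 6.993 × 10^5 m²
ΔV = 1000 ML = 1 × 10^6 m³
Sy = ΔV / (A × Δh) = 1 × 10^6 m³ / (6.993 × 10^5 m² × 5.4 m) = 0.2648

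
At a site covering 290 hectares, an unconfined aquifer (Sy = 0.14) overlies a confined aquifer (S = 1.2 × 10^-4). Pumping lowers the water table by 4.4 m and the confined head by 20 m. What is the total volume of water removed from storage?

A = 290 hectares = 2.9 × 10^6 m²
Unconfined: ΔV_u = Sy × A × Δh_u = 0.14 × 2.9 × 10^6 × 4.4 = 1.786 × 10^6 m³
Confined: ΔV_c = S × A × Δh_c = 1.2 × 10^-4 × 2.9 × 10^6 × 20 = 6960 m³
Total ΔV = 1.786 × 10^6 + 6960 = 1.793 × 10^6 m³

ΔV ≈ 1.79 × 10^6 m³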